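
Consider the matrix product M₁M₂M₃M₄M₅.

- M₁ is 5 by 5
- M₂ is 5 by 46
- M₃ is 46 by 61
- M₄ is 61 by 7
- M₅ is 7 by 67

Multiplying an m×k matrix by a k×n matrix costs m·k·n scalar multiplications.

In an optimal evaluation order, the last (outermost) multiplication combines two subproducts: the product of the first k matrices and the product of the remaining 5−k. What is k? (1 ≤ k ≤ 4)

Adjacent pairs: M₁M₂ = 5·5·46 = 1150; M₂M₃ = 5·46·61 = 14030; M₃M₄ = 46·61·7 = 19642; M₄M₅ = 61·7·67 = 28609.
Length 3: M₁..M₃: k=1: 0+14030+5·5·61=15555; k=2: 1150+0+5·46·61=15180 → min 15180 | M₂..M₄: k=2: 0+19642+5·46·7=21252; k=3: 14030+0+5·61·7=16165 → min 16165 | M₃..M₅: k=3: 0+28609+46·61·67=216611; k=4: 19642+0+46·7·67=41216 → min 41216.
Length 4: M₁..M₄: k=1: 0+16165+5·5·7=16340; k=2: 1150+19642+5·46·7=22402; k=3: 15180+0+5·61·7=17315 → min 16340 | M₂..M₅: k=2: 0+41216+5·46·67=56626; k=3: 14030+28609+5·61·67=63074; k=4: 16165+0+5·7·67=18510 → min 18510.
Top-level splits: k=1: (M₁..M₁)·(M₂..M₅) → 0+18510+5·5·67 = 20185; k=2: (M₁..M₂)·(M₃..M₅) → 1150+41216+5·46·67 = 57776; k=3: (M₁..M₃)·(M₄..M₅) → 15180+28609+5·61·67 = 64224; k=4: (M₁..M₄)·(M₅..M₅) → 16340+0+5·7·67 = 18685.
Best split is after M₄, i.e. k = 4.

4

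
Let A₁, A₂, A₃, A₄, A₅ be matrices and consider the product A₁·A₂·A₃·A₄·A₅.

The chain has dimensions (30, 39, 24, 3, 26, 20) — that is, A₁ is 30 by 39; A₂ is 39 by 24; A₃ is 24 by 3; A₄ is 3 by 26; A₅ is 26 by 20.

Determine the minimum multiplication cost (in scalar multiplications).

9678

Adjacent pairs: A₁A₂ = 30·39·24 = 28080; A₂A₃ = 39·24·3 = 2808; A₃A₄ = 24·3·26 = 1872; A₄A₅ = 3·26·20 = 1560.
Length 3: A₁..A₃: k=1: 0+2808+30·39·3=6318; k=2: 28080+0+30·24·3=30240 → min 6318 | A₂..A₄: k=2: 0+1872+39·24·26=26208; k=3: 2808+0+39·3·26=5850 → min 5850 | A₃..A₅: k=3: 0+1560+24·3·20=3000; k=4: 1872+0+24·26·20=14352 → min 3000.
Length 4: A₁..A₄: k=1: 0+5850+30·39·26=36270; k=2: 28080+1872+30·24·26=48672; k=3: 6318+0+30·3·26=8658 → min 8658 | A₂..A₅: k=2: 0+3000+39·24·20=21720; k=3: 2808+1560+39·3·20=6708; k=4: 5850+0+39·26·20=26130 → min 6708.
Length 5: A₁..A₅: k=1: 0+6708+30·39·20=30108; k=2: 28080+3000+30·24·20=45480; k=3: 6318+1560+30·3·20=9678; k=4: 8658+0+30·26·20=24258 → min 9678.
Optimal order: ((A₁·(A₂·A₃))·(A₄·A₅)) with cost 9678.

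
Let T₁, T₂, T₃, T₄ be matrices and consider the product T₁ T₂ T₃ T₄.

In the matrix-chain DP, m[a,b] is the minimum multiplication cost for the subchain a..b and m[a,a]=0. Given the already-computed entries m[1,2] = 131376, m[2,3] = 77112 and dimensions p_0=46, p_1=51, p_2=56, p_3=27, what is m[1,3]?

140454

m[1,3] = min over k∈[1,2] of m[1,k]+m[k+1,3]+p_{0}·p_k·p_{3}.
k=1: 0 + 77112 + 46·51·27 = 140454; k=2: 131376 + 0 + 46·56·27 = 200928.
Minimum: 140454 at k=1.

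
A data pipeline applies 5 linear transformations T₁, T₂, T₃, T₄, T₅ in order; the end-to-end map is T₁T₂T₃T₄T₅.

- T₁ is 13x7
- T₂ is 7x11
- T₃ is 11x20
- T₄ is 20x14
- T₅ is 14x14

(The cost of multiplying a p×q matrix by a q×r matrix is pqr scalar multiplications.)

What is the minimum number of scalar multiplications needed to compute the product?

Adjacent pairs: T₁T₂ = 13·7·11 = 1001; T₂T₃ = 7·11·20 = 1540; T₃T₄ = 11·20·14 = 3080; T₄T₅ = 20·14·14 = 3920.
Length 3: T₁..T₃: k=1: 0+1540+13·7·20=3360; k=2: 1001+0+13·11·20=3861 → min 3360 | T₂..T₄: k=2: 0+3080+7·11·14=4158; k=3: 1540+0+7·20·14=3500 → min 3500 | T₃..T₅: k=3: 0+3920+11·20·14=7000; k=4: 3080+0+11·14·14=5236 → min 5236.
Length 4: T₁..T₄: k=1: 0+3500+13·7·14=4774; k=2: 1001+3080+13·11·14=6083; k=3: 3360+0+13·20·14=7000 → min 4774 | T₂..T₅: k=2: 0+5236+7·11·14=6314; k=3: 1540+3920+7·20·14=7420; k=4: 3500+0+7·14·14=4872 → min 4872.
Length 5: T₁..T₅: k=1: 0+4872+13·7·14=6146; k=2: 1001+5236+13·11·14=8239; k=3: 3360+3920+13·20·14=10920; k=4: 4774+0+13·14·14=7322 → min 6146.
Optimal order: (T₁(((T₂T₃)T₄)T₅)) with cost 6146.

6146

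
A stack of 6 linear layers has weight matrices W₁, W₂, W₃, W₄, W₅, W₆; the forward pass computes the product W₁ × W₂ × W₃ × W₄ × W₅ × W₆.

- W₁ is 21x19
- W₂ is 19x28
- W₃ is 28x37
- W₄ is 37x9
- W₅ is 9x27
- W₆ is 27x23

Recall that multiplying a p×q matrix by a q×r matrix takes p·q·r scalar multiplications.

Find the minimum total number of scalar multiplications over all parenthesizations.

27639

Adjacent pairs: W₁W₂ = 21·19·28 = 11172; W₂W₃ = 19·28·37 = 19684; W₃W₄ = 28·37·9 = 9324; W₄W₅ = 37·9·27 = 8991; W₅W₆ = 9·27·23 = 5589.
Length 3: W₁..W₃: k=1: 0+19684+21·19·37=34447; k=2: 11172+0+21·28·37=32928 → min 32928 | W₂..W₄: k=2: 0+9324+19·28·9=14112; k=3: 19684+0+19·37·9=26011 → min 14112 | W₃..W₅: k=3: 0+8991+28·37·27=36963; k=4: 9324+0+28·9·27=16128 → min 16128 | W₄..W₆: k=4: 0+5589+37·9·23=13248; k=5: 8991+0+37·27·23=31968 → min 13248.
Length 4: W₁..W₄: k=1: 0+14112+21·19·9=17703; k=2: 11172+9324+21·28·9=25788; k=3: 32928+0+21·37·9=39921 → min 17703 | W₂..W₅: k=2: 0+16128+19·28·27=30492; k=3: 19684+8991+19·37·27=47656; k=4: 14112+0+19·9·27=18729 → min 18729 | W₃..W₆: k=3: 0+13248+28·37·23=37076; k=4: 9324+5589+28·9·23=20709; k=5: 16128+0+28·27·23=33516 → min 20709.
Length 5: W₁..W₅: k=1: 0+18729+21·19·27=29502; k=2: 11172+16128+21·28·27=43176; k=3: 32928+8991+21·37·27=62898; k=4: 17703+0+21·9·27=22806 → min 22806 | W₂..W₆: k=2: 0+20709+19·28·23=32945; k=3: 19684+13248+19·37·23=49101; k=4: 14112+5589+19·9·23=23634; k=5: 18729+0+19·27·23=30528 → min 23634.
Length 6: W₁..W₆: k=1: 0+23634+21·19·23=32811; k=2: 11172+20709+21·28·23=45405; k=3: 32928+13248+21·37·23=64047; k=4: 17703+5589+21·9·23=27639; k=5: 22806+0+21·27·23=35847 → min 27639.
Optimal order: ((W₁ × (W₂ × (W₃ × W₄))) × (W₅ × W₆)) with cost 27639.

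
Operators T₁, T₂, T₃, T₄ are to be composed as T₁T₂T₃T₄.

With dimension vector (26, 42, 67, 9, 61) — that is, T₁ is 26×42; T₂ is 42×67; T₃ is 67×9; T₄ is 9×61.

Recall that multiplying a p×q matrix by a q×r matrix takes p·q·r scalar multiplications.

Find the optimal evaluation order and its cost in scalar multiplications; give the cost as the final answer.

49428

Adjacent pairs: T₁T₂ = 26·42·67 = 73164; T₂T₃ = 42·67·9 = 25326; T₃T₄ = 67·9·61 = 36783.
Length 3: T₁..T₃: k=1: 0+25326+26·42·9=35154; k=2: 73164+0+26·67·9=88842 → min 35154 | T₂..T₄: k=2: 0+36783+42·67·61=208437; k=3: 25326+0+42·9·61=48384 → min 48384.
Length 4: T₁..T₄: k=1: 0+48384+26·42·61=114996; k=2: 73164+36783+26·67·61=216209; k=3: 35154+0+26·9·61=49428 → min 49428.
Optimal parenthesization: ((T₁(T₂T₃))T₄) with cost 49428.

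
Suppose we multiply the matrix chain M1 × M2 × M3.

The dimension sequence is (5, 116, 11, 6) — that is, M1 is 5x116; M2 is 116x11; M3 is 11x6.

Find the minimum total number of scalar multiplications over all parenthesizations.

Order (M1 × (M2 × M3)): (M2 × M3): 116×11 by 11×6 → 116×6, cost 116·11·6 = 7656; (M1 × (M2 × M3)): 5×116 by 116×6 → 5×6, cost 5·116·6 = 3480; cumulative 11136. Total 11136.
Order ((M1 × M2) × M3): (M1 × M2): 5×116 by 116×11 → 5×11, cost 5·116·11 = 6380; ((M1 × M2) × M3): 5×11 by 11×6 → 5×6, cost 5·11·6 = 330; cumulative 6710. Total 6710.
Minimum: 6710.

6710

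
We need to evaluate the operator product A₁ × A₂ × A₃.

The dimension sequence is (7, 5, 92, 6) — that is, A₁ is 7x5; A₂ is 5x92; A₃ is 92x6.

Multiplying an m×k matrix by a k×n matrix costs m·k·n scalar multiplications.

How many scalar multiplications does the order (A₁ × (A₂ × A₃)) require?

(A₂ × A₃): 5×92 by 92×6 → 5×6, cost 5·92·6 = 2760
(A₁ × (A₂ × A₃)): 7×5 by 5×6 → 7×6, cost 7·5·6 = 210; cumulative 2970
Total: 2970 scalar multiplications.

2970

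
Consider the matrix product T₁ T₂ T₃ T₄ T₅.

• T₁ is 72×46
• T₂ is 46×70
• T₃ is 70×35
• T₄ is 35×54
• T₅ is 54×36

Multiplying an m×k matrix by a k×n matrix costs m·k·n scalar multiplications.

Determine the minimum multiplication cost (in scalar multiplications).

357932

Adjacent pairs: T₁T₂ = 72·46·70 = 231840; T₂T₃ = 46·70·35 = 112700; T₃T₄ = 70·35·54 = 132300; T₄T₅ = 35·54·36 = 68040.
Length 3: T₁..T₃: k=1: 0+112700+72·46·35=228620; k=2: 231840+0+72·70·35=408240 → min 228620 | T₂..T₄: k=2: 0+132300+46·70·54=306180; k=3: 112700+0+46·35·54=199640 → min 199640 | T₃..T₅: k=3: 0+68040+70·35·36=156240; k=4: 132300+0+70·54·36=268380 → min 156240.
Length 4: T₁..T₄: k=1: 0+199640+72·46·54=378488; k=2: 231840+132300+72·70·54=636300; k=3: 228620+0+72·35·54=364700 → min 364700 | T₂..T₅: k=2: 0+156240+46·70·36=272160; k=3: 112700+68040+46·35·36=238700; k=4: 199640+0+46·54·36=289064 → min 238700.
Length 5: T₁..T₅: k=1: 0+238700+72·46·36=357932; k=2: 231840+156240+72·70·36=569520; k=3: 228620+68040+72·35·36=387380; k=4: 364700+0+72·54·36=504668 → min 357932.
Optimal order: (T₁ ((T₂ T₃) (T₄ T₅))) with cost 357932.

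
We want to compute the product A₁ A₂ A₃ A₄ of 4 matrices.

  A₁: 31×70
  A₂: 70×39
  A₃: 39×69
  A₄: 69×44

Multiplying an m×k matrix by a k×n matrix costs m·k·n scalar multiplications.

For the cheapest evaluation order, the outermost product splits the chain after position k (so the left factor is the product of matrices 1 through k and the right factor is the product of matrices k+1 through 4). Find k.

2

Adjacent pairs: A₁A₂ = 31·70·39 = 84630; A₂A₃ = 70·39·69 = 188370; A₃A₄ = 39·69·44 = 118404.
Length 3: A₁..A₃: k=1: 0+188370+31·70·69=338100; k=2: 84630+0+31·39·69=168051 → min 168051 | A₂..A₄: k=2: 0+118404+70·39·44=238524; k=3: 188370+0+70·69·44=400890 → min 238524.
Top-level splits: k=1: (A₁..A₁)·(A₂..A₄) → 0+238524+31·70·44 = 334004; k=2: (A₁..A₂)·(A₃..A₄) → 84630+118404+31·39·44 = 256230; k=3: (A₁..A₃)·(A₄..A₄) → 168051+0+31·69·44 = 262167.
Best split is after A₂, i.e. k = 2.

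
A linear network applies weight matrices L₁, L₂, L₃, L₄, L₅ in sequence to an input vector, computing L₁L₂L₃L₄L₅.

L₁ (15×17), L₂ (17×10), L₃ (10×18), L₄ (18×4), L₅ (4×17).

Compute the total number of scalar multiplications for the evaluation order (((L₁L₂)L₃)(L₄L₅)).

11064

(L₁L₂): 15×17 by 17×10 → 15×10, cost 15·17·10 = 2550
((L₁L₂)L₃): 15×10 by 10×18 → 15×18, cost 15·10·18 = 2700; cumulative 5250
(L₄L₅): 18×4 by 4×17 → 18×17, cost 18·4·17 = 1224
(((L₁L₂)L₃)(L₄L₅)): 15×18 by 18×17 → 15×17, cost 15·18·17 = 4590; cumulative 11064
Total: 11064 scalar multiplications.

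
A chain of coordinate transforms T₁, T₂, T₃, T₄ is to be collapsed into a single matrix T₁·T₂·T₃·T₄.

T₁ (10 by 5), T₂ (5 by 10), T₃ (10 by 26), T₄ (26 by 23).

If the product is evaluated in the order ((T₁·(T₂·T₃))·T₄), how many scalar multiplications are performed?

8580

(T₂·T₃): 5×10 by 10×26 → 5×26, cost 5·10·26 = 1300
(T₁·(T₂·T₃)): 10×5 by 5×26 → 10×26, cost 10·5·26 = 1300; cumulative 2600
((T₁·(T₂·T₃))·T₄): 10×26 by 26×23 → 10×23, cost 10·26·23 = 5980; cumulative 8580
Total: 8580 scalar multiplications.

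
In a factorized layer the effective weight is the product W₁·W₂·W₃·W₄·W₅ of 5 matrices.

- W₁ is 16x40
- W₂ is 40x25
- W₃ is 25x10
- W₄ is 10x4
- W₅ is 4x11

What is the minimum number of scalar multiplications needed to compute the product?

8264

Adjacent pairs: W₁W₂ = 16·40·25 = 16000; W₂W₃ = 40·25·10 = 10000; W₃W₄ = 25·10·4 = 1000; W₄W₅ = 10·4·11 = 440.
Length 3: W₁..W₃: k=1: 0+10000+16·40·10=16400; k=2: 16000+0+16·25·10=20000 → min 16400 | W₂..W₄: k=2: 0+1000+40·25·4=5000; k=3: 10000+0+40·10·4=11600 → min 5000 | W₃..W₅: k=3: 0+440+25·10·11=3190; k=4: 1000+0+25·4·11=2100 → min 2100.
Length 4: W₁..W₄: k=1: 0+5000+16·40·4=7560; k=2: 16000+1000+16·25·4=18600; k=3: 16400+0+16·10·4=17040 → min 7560 | W₂..W₅: k=2: 0+2100+40·25·11=13100; k=3: 10000+440+40·10·11=14840; k=4: 5000+0+40·4·11=6760 → min 6760.
Length 5: W₁..W₅: k=1: 0+6760+16·40·11=13800; k=2: 16000+2100+16·25·11=22500; k=3: 16400+440+16·10·11=18600; k=4: 7560+0+16·4·11=8264 → min 8264.
Optimal order: ((W₁·(W₂·(W₃·W₄)))·W₅) with cost 8264.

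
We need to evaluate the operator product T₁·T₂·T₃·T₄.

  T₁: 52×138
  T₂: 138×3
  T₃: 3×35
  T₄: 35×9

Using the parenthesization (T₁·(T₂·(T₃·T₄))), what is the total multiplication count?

(T₃·T₄): 3×35 by 35×9 → 3×9, cost 3·35·9 = 945
(T₂·(T₃·T₄)): 138×3 by 3×9 → 138×9, cost 138·3·9 = 3726; cumulative 4671
(T₁·(T₂·(T₃·T₄))): 52×138 by 138×9 → 52×9, cost 52·138·9 = 64584; cumulative 69255
Total: 69255 scalar multiplications.

69255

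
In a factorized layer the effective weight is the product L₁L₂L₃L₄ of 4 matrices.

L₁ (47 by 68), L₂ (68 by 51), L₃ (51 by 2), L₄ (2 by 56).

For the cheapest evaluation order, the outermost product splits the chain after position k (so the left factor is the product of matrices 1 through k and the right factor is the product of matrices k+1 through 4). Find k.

Adjacent pairs: L₁L₂ = 47·68·51 = 162996; L₂L₃ = 68·51·2 = 6936; L₃L₄ = 51·2·56 = 5712.
Length 3: L₁..L₃: k=1: 0+6936+47·68·2=13328; k=2: 162996+0+47·51·2=167790 → min 13328 | L₂..L₄: k=2: 0+5712+68·51·56=199920; k=3: 6936+0+68·2·56=14552 → min 14552.
Top-level splits: k=1: (L₁..L₁)·(L₂..L₄) → 0+14552+47·68·56 = 193528; k=2: (L₁..L₂)·(L₃..L₄) → 162996+5712+47·51·56 = 302940; k=3: (L₁..L₃)·(L₄..L₄) → 13328+0+47·2·56 = 18592.
Best split is after L₃, i.e. k = 3.

3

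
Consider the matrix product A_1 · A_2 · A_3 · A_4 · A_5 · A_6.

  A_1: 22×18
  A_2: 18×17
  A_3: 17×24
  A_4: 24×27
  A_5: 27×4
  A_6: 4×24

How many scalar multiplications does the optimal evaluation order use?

Adjacent pairs: A_1A_2 = 22·18·17 = 6732; A_2A_3 = 18·17·24 = 7344; A_3A_4 = 17·24·27 = 11016; A_4A_5 = 24·27·4 = 2592; A_5A_6 = 27·4·24 = 2592.
Length 3: A_1..A_3: k=1: 0+7344+22·18·24=16848; k=2: 6732+0+22·17·24=15708 → min 15708 | A_2..A_4: k=2: 0+11016+18·17·27=19278; k=3: 7344+0+18·24·27=19008 → min 19008 | A_3..A_5: k=3: 0+2592+17·24·4=4224; k=4: 11016+0+17·27·4=12852 → min 4224 | A_4..A_6: k=4: 0+2592+24·27·24=18144; k=5: 2592+0+24·4·24=4896 → min 4896.
Length 4: A_1..A_4: k=1: 0+19008+22·18·27=29700; k=2: 6732+11016+22·17·27=27846; k=3: 15708+0+22·24·27=29964 → min 27846 | A_2..A_5: k=2: 0+4224+18·17·4=5448; k=3: 7344+2592+18·24·4=11664; k=4: 19008+0+18·27·4=20952 → min 5448 | A_3..A_6: k=3: 0+4896+17·24·24=14688; k=4: 11016+2592+17·27·24=24624; k=5: 4224+0+17·4·24=5856 → min 5856.
Length 5: A_1..A_5: k=1: 0+5448+22·18·4=7032; k=2: 6732+4224+22·17·4=12452; k=3: 15708+2592+22·24·4=20412; k=4: 27846+0+22·27·4=30222 → min 7032 | A_2..A_6: k=2: 0+5856+18·17·24=13200; k=3: 7344+4896+18·24·24=22608; k=4: 19008+2592+18·27·24=33264; k=5: 5448+0+18·4·24=7176 → min 7176.
Length 6: A_1..A_6: k=1: 0+7176+22·18·24=16680; k=2: 6732+5856+22·17·24=21564; k=3: 15708+4896+22·24·24=33276; k=4: 27846+2592+22·27·24=44694; k=5: 7032+0+22·4·24=9144 → min 9144.
Optimal order: ((A_1 · (A_2 · (A_3 · (A_4 · A_5)))) · A_6) with cost 9144.

9144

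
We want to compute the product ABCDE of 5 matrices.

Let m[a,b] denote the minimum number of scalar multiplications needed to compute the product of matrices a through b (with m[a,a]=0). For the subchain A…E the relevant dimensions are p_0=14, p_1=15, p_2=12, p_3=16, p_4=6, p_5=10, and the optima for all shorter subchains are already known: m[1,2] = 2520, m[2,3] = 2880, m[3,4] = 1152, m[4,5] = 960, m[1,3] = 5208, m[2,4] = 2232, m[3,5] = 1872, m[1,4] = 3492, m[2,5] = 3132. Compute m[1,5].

4332

m[1,5] = min over k∈[1,4] of m[1,k]+m[k+1,5]+p_{0}·p_k·p_{5}.
k=1: 0 + 3132 + 14·15·10 = 5232; k=2: 2520 + 1872 + 14·12·10 = 6072; k=3: 5208 + 960 + 14·16·10 = 8408; k=4: 3492 + 0 + 14·6·10 = 4332.
Minimum: 4332 at k=4.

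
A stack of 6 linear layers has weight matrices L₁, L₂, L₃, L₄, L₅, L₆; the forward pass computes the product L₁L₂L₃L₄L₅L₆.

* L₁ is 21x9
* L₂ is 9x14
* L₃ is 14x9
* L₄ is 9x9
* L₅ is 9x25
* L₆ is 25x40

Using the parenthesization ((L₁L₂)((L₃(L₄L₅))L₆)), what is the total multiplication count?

(L₁L₂): 21×9 by 9×14 → 21×14, cost 21·9·14 = 2646
(L₄L₅): 9×9 by 9×25 → 9×25, cost 9·9·25 = 2025
(L₃(L₄L₅)): 14×9 by 9×25 → 14×25, cost 14·9·25 = 3150; cumulative 5175
((L₃(L₄L₅))L₆): 14×25 by 25×40 → 14×40, cost 14·25·40 = 14000; cumulative 19175
((L₁L₂)((L₃(L₄L₅))L₆)): 21×14 by 14×40 → 21×40, cost 21·14·40 = 11760; cumulative 33581
Total: 33581 scalar multiplications.

33581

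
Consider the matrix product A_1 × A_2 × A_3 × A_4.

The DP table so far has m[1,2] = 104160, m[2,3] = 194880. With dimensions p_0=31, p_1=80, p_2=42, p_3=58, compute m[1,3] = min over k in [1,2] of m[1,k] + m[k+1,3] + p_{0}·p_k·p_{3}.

179676

m[1,3] = min over k∈[1,2] of m[1,k]+m[k+1,3]+p_{0}·p_k·p_{3}.
k=1: 0 + 194880 + 31·80·58 = 338720; k=2: 104160 + 0 + 31·42·58 = 179676.
Minimum: 179676 at k=2.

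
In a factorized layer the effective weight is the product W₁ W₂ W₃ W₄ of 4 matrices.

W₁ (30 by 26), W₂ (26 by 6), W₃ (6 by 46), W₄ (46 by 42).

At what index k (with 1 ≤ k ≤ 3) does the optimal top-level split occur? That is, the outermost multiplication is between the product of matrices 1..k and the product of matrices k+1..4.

Adjacent pairs: W₁W₂ = 30·26·6 = 4680; W₂W₃ = 26·6·46 = 7176; W₃W₄ = 6·46·42 = 11592.
Length 3: W₁..W₃: k=1: 0+7176+30·26·46=43056; k=2: 4680+0+30·6·46=12960 → min 12960 | W₂..W₄: k=2: 0+11592+26·6·42=18144; k=3: 7176+0+26·46·42=57408 → min 18144.
Top-level splits: k=1: (W₁..W₁)·(W₂..W₄) → 0+18144+30·26·42 = 50904; k=2: (W₁..W₂)·(W₃..W₄) → 4680+11592+30·6·42 = 23832; k=3: (W₁..W₃)·(W₄..W₄) → 12960+0+30·46·42 = 70920.
Best split is after W₂, i.e. k = 2.

2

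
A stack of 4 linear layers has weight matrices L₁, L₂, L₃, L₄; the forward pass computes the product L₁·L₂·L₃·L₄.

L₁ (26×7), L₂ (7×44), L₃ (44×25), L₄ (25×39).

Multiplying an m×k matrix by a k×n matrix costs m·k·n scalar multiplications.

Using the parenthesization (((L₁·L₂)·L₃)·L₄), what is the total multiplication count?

(L₁·L₂): 26×7 by 7×44 → 26×44, cost 26·7·44 = 8008
((L₁·L₂)·L₃): 26×44 by 44×25 → 26×25, cost 26·44·25 = 28600; cumulative 36608
(((L₁·L₂)·L₃)·L₄): 26×25 by 25×39 → 26×39, cost 26·25·39 = 25350; cumulative 61958
Total: 61958 scalar multiplications.

61958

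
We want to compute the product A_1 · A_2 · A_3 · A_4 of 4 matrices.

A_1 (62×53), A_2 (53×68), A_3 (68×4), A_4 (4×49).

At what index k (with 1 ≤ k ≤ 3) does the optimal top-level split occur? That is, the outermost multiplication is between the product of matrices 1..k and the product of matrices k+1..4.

Adjacent pairs: A_1A_2 = 62·53·68 = 223448; A_2A_3 = 53·68·4 = 14416; A_3A_4 = 68·4·49 = 13328.
Length 3: A_1..A_3: k=1: 0+14416+62·53·4=27560; k=2: 223448+0+62·68·4=240312 → min 27560 | A_2..A_4: k=2: 0+13328+53·68·49=189924; k=3: 14416+0+53·4·49=24804 → min 24804.
Top-level splits: k=1: (A_1..A_1)·(A_2..A_4) → 0+24804+62·53·49 = 185818; k=2: (A_1..A_2)·(A_3..A_4) → 223448+13328+62·68·49 = 443360; k=3: (A_1..A_3)·(A_4..A_4) → 27560+0+62·4·49 = 39712.
Best split is after A_3, i.e. k = 3.

3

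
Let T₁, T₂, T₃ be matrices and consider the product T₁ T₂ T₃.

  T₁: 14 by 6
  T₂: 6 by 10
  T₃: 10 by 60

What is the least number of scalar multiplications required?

8640

Order (T₁ (T₂ T₃)): (T₂ T₃): 6×10 by 10×60 → 6×60, cost 6·10·60 = 3600; (T₁ (T₂ T₃)): 14×6 by 6×60 → 14×60, cost 14·6·60 = 5040; cumulative 8640. Total 8640.
Order ((T₁ T₂) T₃): (T₁ T₂): 14×6 by 6×10 → 14×10, cost 14·6·10 = 840; ((T₁ T₂) T₃): 14×10 by 10×60 → 14×60, cost 14·10·60 = 8400; cumulative 9240. Total 9240.
Minimum: 8640.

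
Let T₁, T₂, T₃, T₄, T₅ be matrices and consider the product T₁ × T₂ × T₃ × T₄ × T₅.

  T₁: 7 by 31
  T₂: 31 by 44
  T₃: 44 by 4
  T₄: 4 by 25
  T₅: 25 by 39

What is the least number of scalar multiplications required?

11316

Adjacent pairs: T₁T₂ = 7·31·44 = 9548; T₂T₃ = 31·44·4 = 5456; T₃T₄ = 44·4·25 = 4400; T₄T₅ = 4·25·39 = 3900.
Length 3: T₁..T₃: k=1: 0+5456+7·31·4=6324; k=2: 9548+0+7·44·4=10780 → min 6324 | T₂..T₄: k=2: 0+4400+31·44·25=38500; k=3: 5456+0+31·4·25=8556 → min 8556 | T₃..T₅: k=3: 0+3900+44·4·39=10764; k=4: 4400+0+44·25·39=47300 → min 10764.
Length 4: T₁..T₄: k=1: 0+8556+7·31·25=13981; k=2: 9548+4400+7·44·25=21648; k=3: 6324+0+7·4·25=7024 → min 7024 | T₂..T₅: k=2: 0+10764+31·44·39=63960; k=3: 5456+3900+31·4·39=14192; k=4: 8556+0+31·25·39=38781 → min 14192.
Length 5: T₁..T₅: k=1: 0+14192+7·31·39=22655; k=2: 9548+10764+7·44·39=32324; k=3: 6324+3900+7·4·39=11316; k=4: 7024+0+7·25·39=13849 → min 11316.
Optimal order: ((T₁ × (T₂ × T₃)) × (T₄ × T₅)) with cost 11316.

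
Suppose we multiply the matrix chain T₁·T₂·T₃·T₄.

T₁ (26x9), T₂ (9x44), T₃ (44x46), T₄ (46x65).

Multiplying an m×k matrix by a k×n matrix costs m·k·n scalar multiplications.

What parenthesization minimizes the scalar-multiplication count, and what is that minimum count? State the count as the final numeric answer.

Adjacent pairs: T₁T₂ = 26·9·44 = 10296; T₂T₃ = 9·44·46 = 18216; T₃T₄ = 44·46·65 = 131560.
Length 3: T₁..T₃: k=1: 0+18216+26·9·46=28980; k=2: 10296+0+26·44·46=62920 → min 28980 | T₂..T₄: k=2: 0+131560+9·44·65=157300; k=3: 18216+0+9·46·65=45126 → min 45126.
Length 4: T₁..T₄: k=1: 0+45126+26·9·65=60336; k=2: 10296+131560+26·44·65=216216; k=3: 28980+0+26·46·65=106720 → min 60336.
Optimal parenthesization: (T₁·((T₂·T₃)·T₄)) with cost 60336.

60336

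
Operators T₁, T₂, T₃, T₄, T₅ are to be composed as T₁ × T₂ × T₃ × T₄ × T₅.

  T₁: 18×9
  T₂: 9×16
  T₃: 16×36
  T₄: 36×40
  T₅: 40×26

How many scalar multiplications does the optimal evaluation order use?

Adjacent pairs: T₁T₂ = 18·9·16 = 2592; T₂T₃ = 9·16·36 = 5184; T₃T₄ = 16·36·40 = 23040; T₄T₅ = 36·40·26 = 37440.
Length 3: T₁..T₃: k=1: 0+5184+18·9·36=11016; k=2: 2592+0+18·16·36=12960 → min 11016 | T₂..T₄: k=2: 0+23040+9·16·40=28800; k=3: 5184+0+9·36·40=18144 → min 18144 | T₃..T₅: k=3: 0+37440+16·36·26=52416; k=4: 23040+0+16·40·26=39680 → min 39680.
Length 4: T₁..T₄: k=1: 0+18144+18·9·40=24624; k=2: 2592+23040+18·16·40=37152; k=3: 11016+0+18·36·40=36936 → min 24624 | T₂..T₅: k=2: 0+39680+9·16·26=43424; k=3: 5184+37440+9·36·26=51048; k=4: 18144+0+9·40·26=27504 → min 27504.
Length 5: T₁..T₅: k=1: 0+27504+18·9·26=31716; k=2: 2592+39680+18·16·26=49760; k=3: 11016+37440+18·36·26=65304; k=4: 24624+0+18·40·26=43344 → min 31716.
Optimal order: (T₁ × (((T₂ × T₃) × T₄) × T₅)) with cost 31716.

31716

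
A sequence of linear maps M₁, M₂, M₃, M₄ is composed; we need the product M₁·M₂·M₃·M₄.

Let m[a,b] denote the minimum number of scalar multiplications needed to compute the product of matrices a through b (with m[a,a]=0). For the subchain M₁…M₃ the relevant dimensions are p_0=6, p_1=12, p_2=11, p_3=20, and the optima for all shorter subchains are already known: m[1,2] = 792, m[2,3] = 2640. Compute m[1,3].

2112

m[1,3] = min over k∈[1,2] of m[1,k]+m[k+1,3]+p_{0}·p_k·p_{3}.
k=1: 0 + 2640 + 6·12·20 = 4080; k=2: 792 + 0 + 6·11·20 = 2112.
Minimum: 2112 at k=2.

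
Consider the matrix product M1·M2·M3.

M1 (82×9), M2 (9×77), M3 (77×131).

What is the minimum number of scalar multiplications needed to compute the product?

Order (M1·(M2·M3)): (M2·M3): 9×77 by 77×131 → 9×131, cost 9·77·131 = 90783; (M1·(M2·M3)): 82×9 by 9×131 → 82×131, cost 82·9·131 = 96678; cumulative 187461. Total 187461.
Order ((M1·M2)·M3): (M1·M2): 82×9 by 9×77 → 82×77, cost 82·9·77 = 56826; ((M1·M2)·M3): 82×77 by 77×131 → 82×131, cost 82·77·131 = 827134; cumulative 883960. Total 883960.
Minimum: 187461.

187461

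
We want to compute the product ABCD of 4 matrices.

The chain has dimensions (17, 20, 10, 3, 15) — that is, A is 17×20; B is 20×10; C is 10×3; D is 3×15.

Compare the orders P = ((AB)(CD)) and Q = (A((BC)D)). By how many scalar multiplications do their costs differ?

200

Order P = ((AB)(CD)): (AB): 17×20 by 20×10 → 17×10, cost 17·20·10 = 3400; (CD): 10×3 by 3×15 → 10×15, cost 10·3·15 = 450; ((AB)(CD)): 17×10 by 10×15 → 17×15, cost 17·10·15 = 2550; cumulative 6400. Total 6400.
Order Q = (A((BC)D)): (BC): 20×10 by 10×3 → 20×3, cost 20·10·3 = 600; ((BC)D): 20×3 by 3×15 → 20×15, cost 20·3·15 = 900; cumulative 1500; (A((BC)D)): 17×20 by 20×15 → 17×15, cost 17·20·15 = 5100; cumulative 6600. Total 6600.
Difference: |6400 − 6600| = 200.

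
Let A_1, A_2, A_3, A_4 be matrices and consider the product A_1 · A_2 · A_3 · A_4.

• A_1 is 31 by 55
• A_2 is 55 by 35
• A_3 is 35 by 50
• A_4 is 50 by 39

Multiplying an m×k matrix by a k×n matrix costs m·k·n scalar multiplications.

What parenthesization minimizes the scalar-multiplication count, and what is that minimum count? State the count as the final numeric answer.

170240

Adjacent pairs: A_1A_2 = 31·55·35 = 59675; A_2A_3 = 55·35·50 = 96250; A_3A_4 = 35·50·39 = 68250.
Length 3: A_1..A_3: k=1: 0+96250+31·55·50=181500; k=2: 59675+0+31·35·50=113925 → min 113925 | A_2..A_4: k=2: 0+68250+55·35·39=143325; k=3: 96250+0+55·50·39=203500 → min 143325.
Length 4: A_1..A_4: k=1: 0+143325+31·55·39=209820; k=2: 59675+68250+31·35·39=170240; k=3: 113925+0+31·50·39=174375 → min 170240.
Optimal parenthesization: ((A_1 · A_2) · (A_3 · A_4)) with cost 170240.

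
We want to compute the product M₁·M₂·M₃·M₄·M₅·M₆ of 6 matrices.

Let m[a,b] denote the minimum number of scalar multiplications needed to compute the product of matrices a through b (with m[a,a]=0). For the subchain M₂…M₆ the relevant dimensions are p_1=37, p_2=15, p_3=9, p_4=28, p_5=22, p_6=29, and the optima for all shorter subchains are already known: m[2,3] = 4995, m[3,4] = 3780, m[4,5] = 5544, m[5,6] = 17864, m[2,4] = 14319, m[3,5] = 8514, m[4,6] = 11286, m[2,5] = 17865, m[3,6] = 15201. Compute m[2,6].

m[2,6] = min over k∈[2,5] of m[2,k]+m[k+1,6]+p_{1}·p_k·p_{6}.
k=2: 0 + 15201 + 37·15·29 = 31296; k=3: 4995 + 11286 + 37·9·29 = 25938; k=4: 14319 + 17864 + 37·28·29 = 62227; k=5: 17865 + 0 + 37·22·29 = 41471.
Minimum: 25938 at k=3.

25938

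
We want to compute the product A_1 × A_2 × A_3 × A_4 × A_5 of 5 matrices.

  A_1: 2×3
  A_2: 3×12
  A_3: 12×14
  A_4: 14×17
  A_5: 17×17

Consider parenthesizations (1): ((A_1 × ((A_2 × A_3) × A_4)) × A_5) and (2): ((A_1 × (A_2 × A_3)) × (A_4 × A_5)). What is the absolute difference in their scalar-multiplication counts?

Order (1) = ((A_1 × ((A_2 × A_3) × A_4)) × A_5): (A_2 × A_3): 3×12 by 12×14 → 3×14, cost 3·12·14 = 504; ((A_2 × A_3) × A_4): 3×14 by 14×17 → 3×17, cost 3·14·17 = 714; cumulative 1218; (A_1 × ((A_2 × A_3) × A_4)): 2×3 by 3×17 → 2×17, cost 2·3·17 = 102; cumulative 1320; ((A_1 × ((A_2 × A_3) × A_4)) × A_5): 2×17 by 17×17 → 2×17, cost 2·17·17 = 578; cumulative 1898. Total 1898.
Order (2) = ((A_1 × (A_2 × A_3)) × (A_4 × A_5)): (A_2 × A_3): 3×12 by 12×14 → 3×14, cost 3·12·14 = 504; (A_1 × (A_2 × A_3)): 2×3 by 3×14 → 2×14, cost 2·3·14 = 84; cumulative 588; (A_4 × A_5): 14×17 by 17×17 → 14×17, cost 14·17·17 = 4046; ((A_1 × (A_2 × A_3)) × (A_4 × A_5)): 2×14 by 14×17 → 2×17, cost 2·14·17 = 476; cumulative 5110. Total 5110.
Difference: |1898 − 5110| = 3212.

3212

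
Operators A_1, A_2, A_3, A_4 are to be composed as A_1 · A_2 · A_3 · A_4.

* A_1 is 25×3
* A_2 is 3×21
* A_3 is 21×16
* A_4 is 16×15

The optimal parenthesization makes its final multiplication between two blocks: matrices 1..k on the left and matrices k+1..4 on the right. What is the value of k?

1

Adjacent pairs: A_1A_2 = 25·3·21 = 1575; A_2A_3 = 3·21·16 = 1008; A_3A_4 = 21·16·15 = 5040.
Length 3: A_1..A_3: k=1: 0+1008+25·3·16=2208; k=2: 1575+0+25·21·16=9975 → min 2208 | A_2..A_4: k=2: 0+5040+3·21·15=5985; k=3: 1008+0+3·16·15=1728 → min 1728.
Top-level splits: k=1: (A_1..A_1)·(A_2..A_4) → 0+1728+25·3·15 = 2853; k=2: (A_1..A_2)·(A_3..A_4) → 1575+5040+25·21·15 = 14490; k=3: (A_1..A_3)·(A_4..A_4) → 2208+0+25·16·15 = 8208.
Best split is after A_1, i.e. k = 1.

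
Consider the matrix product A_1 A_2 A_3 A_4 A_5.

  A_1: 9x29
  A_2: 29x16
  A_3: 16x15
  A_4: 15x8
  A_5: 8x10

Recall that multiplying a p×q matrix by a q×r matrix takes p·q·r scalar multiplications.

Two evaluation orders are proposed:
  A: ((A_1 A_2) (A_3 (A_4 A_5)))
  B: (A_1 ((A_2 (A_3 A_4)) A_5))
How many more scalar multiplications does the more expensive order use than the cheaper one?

1346

Order A = ((A_1 A_2) (A_3 (A_4 A_5))): (A_1 A_2): 9×29 by 29×16 → 9×16, cost 9·29·16 = 4176; (A_4 A_5): 15×8 by 8×10 → 15×10, cost 15·8·10 = 1200; (A_3 (A_4 A_5)): 16×15 by 15×10 → 16×10, cost 16·15·10 = 2400; cumulative 3600; ((A_1 A_2) (A_3 (A_4 A_5))): 9×16 by 16×10 → 9×10, cost 9·16·10 = 1440; cumulative 9216. Total 9216.
Order B = (A_1 ((A_2 (A_3 A_4)) A_5)): (A_3 A_4): 16×15 by 15×8 → 16×8, cost 16·15·8 = 1920; (A_2 (A_3 A_4)): 29×16 by 16×8 → 29×8, cost 29·16·8 = 3712; cumulative 5632; ((A_2 (A_3 A_4)) A_5): 29×8 by 8×10 → 29×10, cost 29·8·10 = 2320; cumulative 7952; (A_1 ((A_2 (A_3 A_4)) A_5)): 9×29 by 29×10 → 9×10, cost 9·29·10 = 2610; cumulative 10562. Total 10562.
Difference: |9216 − 10562| = 1346.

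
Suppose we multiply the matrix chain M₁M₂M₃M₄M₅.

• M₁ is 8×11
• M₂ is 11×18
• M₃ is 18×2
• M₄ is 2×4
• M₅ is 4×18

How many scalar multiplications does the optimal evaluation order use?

1004

Adjacent pairs: M₁M₂ = 8·11·18 = 1584; M₂M₃ = 11·18·2 = 396; M₃M₄ = 18·2·4 = 144; M₄M₅ = 2·4·18 = 144.
Length 3: M₁..M₃: k=1: 0+396+8·11·2=572; k=2: 1584+0+8·18·2=1872 → min 572 | M₂..M₄: k=2: 0+144+11·18·4=936; k=3: 396+0+11·2·4=484 → min 484 | M₃..M₅: k=3: 0+144+18·2·18=792; k=4: 144+0+18·4·18=1440 → min 792.
Length 4: M₁..M₄: k=1: 0+484+8·11·4=836; k=2: 1584+144+8·18·4=2304; k=3: 572+0+8·2·4=636 → min 636 | M₂..M₅: k=2: 0+792+11·18·18=4356; k=3: 396+144+11·2·18=936; k=4: 484+0+11·4·18=1276 → min 936.
Length 5: M₁..M₅: k=1: 0+936+8·11·18=2520; k=2: 1584+792+8·18·18=4968; k=3: 572+144+8·2·18=1004; k=4: 636+0+8·4·18=1212 → min 1004.
Optimal order: ((M₁(M₂M₃))(M₄M₅)) with cost 1004.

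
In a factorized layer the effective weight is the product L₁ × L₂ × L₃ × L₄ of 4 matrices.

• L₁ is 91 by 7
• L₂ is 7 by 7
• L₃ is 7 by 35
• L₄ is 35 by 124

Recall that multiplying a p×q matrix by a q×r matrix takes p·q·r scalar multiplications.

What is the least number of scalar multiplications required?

Adjacent pairs: L₁L₂ = 91·7·7 = 4459; L₂L₃ = 7·7·35 = 1715; L₃L₄ = 7·35·124 = 30380.
Length 3: L₁..L₃: k=1: 0+1715+91·7·35=24010; k=2: 4459+0+91·7·35=26754 → min 24010 | L₂..L₄: k=2: 0+30380+7·7·124=36456; k=3: 1715+0+7·35·124=32095 → min 32095.
Length 4: L₁..L₄: k=1: 0+32095+91·7·124=111083; k=2: 4459+30380+91·7·124=113827; k=3: 24010+0+91·35·124=418950 → min 111083.
Optimal order: (L₁ × ((L₂ × L₃) × L₄)) with cost 111083.

111083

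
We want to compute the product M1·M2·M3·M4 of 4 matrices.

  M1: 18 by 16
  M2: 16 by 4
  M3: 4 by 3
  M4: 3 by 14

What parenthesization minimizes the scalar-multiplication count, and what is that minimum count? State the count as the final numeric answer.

1812

Adjacent pairs: M1M2 = 18·16·4 = 1152; M2M3 = 16·4·3 = 192; M3M4 = 4·3·14 = 168.
Length 3: M1..M3: k=1: 0+192+18·16·3=1056; k=2: 1152+0+18·4·3=1368 → min 1056 | M2..M4: k=2: 0+168+16·4·14=1064; k=3: 192+0+16·3·14=864 → min 864.
Length 4: M1..M4: k=1: 0+864+18·16·14=4896; k=2: 1152+168+18·4·14=2328; k=3: 1056+0+18·3·14=1812 → min 1812.
Optimal parenthesization: ((M1·(M2·M3))·M4) with cost 1812.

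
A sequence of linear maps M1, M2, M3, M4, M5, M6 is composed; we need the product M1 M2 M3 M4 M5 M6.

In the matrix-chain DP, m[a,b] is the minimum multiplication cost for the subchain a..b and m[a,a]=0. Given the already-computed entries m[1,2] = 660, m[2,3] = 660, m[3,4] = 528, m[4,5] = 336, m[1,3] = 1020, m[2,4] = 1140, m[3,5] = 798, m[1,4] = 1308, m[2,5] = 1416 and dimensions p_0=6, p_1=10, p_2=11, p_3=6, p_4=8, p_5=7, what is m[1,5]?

m[1,5] = min over k∈[1,4] of m[1,k]+m[k+1,5]+p_{0}·p_k·p_{5}.
k=1: 0 + 1416 + 6·10·7 = 1836; k=2: 660 + 798 + 6·11·7 = 1920; k=3: 1020 + 336 + 6·6·7 = 1608; k=4: 1308 + 0 + 6·8·7 = 1644.
Minimum: 1608 at k=3.

1608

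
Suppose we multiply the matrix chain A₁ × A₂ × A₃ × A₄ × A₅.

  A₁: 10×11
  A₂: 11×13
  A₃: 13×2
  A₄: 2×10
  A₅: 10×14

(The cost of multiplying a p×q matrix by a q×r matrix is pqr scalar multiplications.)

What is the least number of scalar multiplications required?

Adjacent pairs: A₁A₂ = 10·11·13 = 1430; A₂A₃ = 11·13·2 = 286; A₃A₄ = 13·2·10 = 260; A₄A₅ = 2·10·14 = 280.
Length 3: A₁..A₃: k=1: 0+286+10·11·2=506; k=2: 1430+0+10·13·2=1690 → min 506 | A₂..A₄: k=2: 0+260+11·13·10=1690; k=3: 286+0+11·2·10=506 → min 506 | A₃..A₅: k=3: 0+280+13·2·14=644; k=4: 260+0+13·10·14=2080 → min 644.
Length 4: A₁..A₄: k=1: 0+506+10·11·10=1606; k=2: 1430+260+10·13·10=2990; k=3: 506+0+10·2·10=706 → min 706 | A₂..A₅: k=2: 0+644+11·13·14=2646; k=3: 286+280+11·2·14=874; k=4: 506+0+11·10·14=2046 → min 874.
Length 5: A₁..A₅: k=1: 0+874+10·11·14=2414; k=2: 1430+644+10·13·14=3894; k=3: 506+280+10·2·14=1066; k=4: 706+0+10·10·14=2106 → min 1066.
Optimal order: ((A₁ × (A₂ × A₃)) × (A₄ × A₅)) with cost 1066.

1066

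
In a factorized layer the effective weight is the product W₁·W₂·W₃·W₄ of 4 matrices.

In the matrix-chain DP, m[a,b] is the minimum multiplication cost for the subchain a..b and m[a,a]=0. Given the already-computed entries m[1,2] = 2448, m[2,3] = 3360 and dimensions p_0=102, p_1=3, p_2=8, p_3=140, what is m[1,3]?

m[1,3] = min over k∈[1,2] of m[1,k]+m[k+1,3]+p_{0}·p_k·p_{3}.
k=1: 0 + 3360 + 102·3·140 = 46200; k=2: 2448 + 0 + 102·8·140 = 116688.
Minimum: 46200 at k=1.

46200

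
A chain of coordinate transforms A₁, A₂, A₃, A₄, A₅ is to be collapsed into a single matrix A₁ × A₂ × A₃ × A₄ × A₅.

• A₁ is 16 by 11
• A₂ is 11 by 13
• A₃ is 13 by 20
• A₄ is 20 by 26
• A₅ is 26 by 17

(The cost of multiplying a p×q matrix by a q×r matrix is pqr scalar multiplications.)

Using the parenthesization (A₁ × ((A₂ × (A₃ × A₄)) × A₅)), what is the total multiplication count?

(A₃ × A₄): 13×20 by 20×26 → 13×26, cost 13·20·26 = 6760
(A₂ × (A₃ × A₄)): 11×13 by 13×26 → 11×26, cost 11·13·26 = 3718; cumulative 10478
((A₂ × (A₃ × A₄)) × A₅): 11×26 by 26×17 → 11×17, cost 11·26·17 = 4862; cumulative 15340
(A₁ × ((A₂ × (A₃ × A₄)) × A₅)): 16×11 by 11×17 → 16×17, cost 16·11·17 = 2992; cumulative 18332
Total: 18332 scalar multiplications.

18332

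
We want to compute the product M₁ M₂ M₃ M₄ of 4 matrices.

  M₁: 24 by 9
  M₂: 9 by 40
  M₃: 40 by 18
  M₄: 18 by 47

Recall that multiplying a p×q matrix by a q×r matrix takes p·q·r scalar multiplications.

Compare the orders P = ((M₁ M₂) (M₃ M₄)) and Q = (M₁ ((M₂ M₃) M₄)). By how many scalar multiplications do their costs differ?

63354

Order P = ((M₁ M₂) (M₃ M₄)): (M₁ M₂): 24×9 by 9×40 → 24×40, cost 24·9·40 = 8640; (M₃ M₄): 40×18 by 18×47 → 40×47, cost 40·18·47 = 33840; ((M₁ M₂) (M₃ M₄)): 24×40 by 40×47 → 24×47, cost 24·40·47 = 45120; cumulative 87600. Total 87600.
Order Q = (M₁ ((M₂ M₃) M₄)): (M₂ M₃): 9×40 by 40×18 → 9×18, cost 9·40·18 = 6480; ((M₂ M₃) M₄): 9×18 by 18×47 → 9×47, cost 9·18·47 = 7614; cumulative 14094; (M₁ ((M₂ M₃) M₄)): 24×9 by 9×47 → 24×47, cost 24·9·47 = 10152; cumulative 24246. Total 24246.
Difference: |87600 − 24246| = 63354.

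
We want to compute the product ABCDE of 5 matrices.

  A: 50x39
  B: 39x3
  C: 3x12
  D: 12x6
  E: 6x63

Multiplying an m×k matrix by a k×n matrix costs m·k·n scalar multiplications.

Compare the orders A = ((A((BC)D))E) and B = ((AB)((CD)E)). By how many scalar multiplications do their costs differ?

18162

Order A = ((A((BC)D))E): (BC): 39×3 by 3×12 → 39×12, cost 39·3·12 = 1404; ((BC)D): 39×12 by 12×6 → 39×6, cost 39·12·6 = 2808; cumulative 4212; (A((BC)D)): 50×39 by 39×6 → 50×6, cost 50·39·6 = 11700; cumulative 15912; ((A((BC)D))E): 50×6 by 6×63 → 50×63, cost 50·6·63 = 18900; cumulative 34812. Total 34812.
Order B = ((AB)((CD)E)): (AB): 50×39 by 39×3 → 50×3, cost 50·39·3 = 5850; (CD): 3×12 by 12×6 → 3×6, cost 3·12·6 = 216; ((CD)E): 3×6 by 6×63 → 3×63, cost 3·6·63 = 1134; cumulative 1350; ((AB)((CD)E)): 50×3 by 3×63 → 50×63, cost 50·3·63 = 9450; cumulative 16650. Total 16650.
Difference: |34812 − 16650| = 18162.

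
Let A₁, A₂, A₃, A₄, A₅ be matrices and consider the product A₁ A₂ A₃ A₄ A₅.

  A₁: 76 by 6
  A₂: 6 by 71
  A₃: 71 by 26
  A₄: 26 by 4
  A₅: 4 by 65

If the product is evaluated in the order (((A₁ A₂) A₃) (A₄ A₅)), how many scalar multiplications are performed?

(A₁ A₂): 76×6 by 6×71 → 76×71, cost 76·6·71 = 32376
((A₁ A₂) A₃): 76×71 by 71×26 → 76×26, cost 76·71·26 = 140296; cumulative 172672
(A₄ A₅): 26×4 by 4×65 → 26×65, cost 26·4·65 = 6760
(((A₁ A₂) A₃) (A₄ A₅)): 76×26 by 26×65 → 76×65, cost 76·26·65 = 128440; cumulative 307872
Total: 307872 scalar multiplications.

307872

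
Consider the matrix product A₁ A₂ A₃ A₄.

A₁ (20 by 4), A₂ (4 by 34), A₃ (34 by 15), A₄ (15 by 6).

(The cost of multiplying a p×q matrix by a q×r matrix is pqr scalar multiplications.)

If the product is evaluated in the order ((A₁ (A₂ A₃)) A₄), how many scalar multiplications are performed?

(A₂ A₃): 4×34 by 34×15 → 4×15, cost 4·34·15 = 2040
(A₁ (A₂ A₃)): 20×4 by 4×15 → 20×15, cost 20·4·15 = 1200; cumulative 3240
((A₁ (A₂ A₃)) A₄): 20×15 by 15×6 → 20×6, cost 20·15·6 = 1800; cumulative 5040
Total: 5040 scalar multiplications.

5040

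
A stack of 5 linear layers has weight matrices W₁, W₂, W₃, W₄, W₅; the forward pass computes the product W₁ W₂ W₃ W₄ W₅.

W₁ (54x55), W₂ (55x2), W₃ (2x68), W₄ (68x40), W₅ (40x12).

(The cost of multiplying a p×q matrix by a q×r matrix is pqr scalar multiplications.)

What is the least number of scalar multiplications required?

13636

Adjacent pairs: W₁W₂ = 54·55·2 = 5940; W₂W₃ = 55·2·68 = 7480; W₃W₄ = 2·68·40 = 5440; W₄W₅ = 68·40·12 = 32640.
Length 3: W₁..W₃: k=1: 0+7480+54·55·68=209440; k=2: 5940+0+54·2·68=13284 → min 13284 | W₂..W₄: k=2: 0+5440+55·2·40=9840; k=3: 7480+0+55·68·40=157080 → min 9840 | W₃..W₅: k=3: 0+32640+2·68·12=34272; k=4: 5440+0+2·40·12=6400 → min 6400.
Length 4: W₁..W₄: k=1: 0+9840+54·55·40=128640; k=2: 5940+5440+54·2·40=15700; k=3: 13284+0+54·68·40=160164 → min 15700 | W₂..W₅: k=2: 0+6400+55·2·12=7720; k=3: 7480+32640+55·68·12=85000; k=4: 9840+0+55·40·12=36240 → min 7720.
Length 5: W₁..W₅: k=1: 0+7720+54·55·12=43360; k=2: 5940+6400+54·2·12=13636; k=3: 13284+32640+54·68·12=89988; k=4: 15700+0+54·40·12=41620 → min 13636.
Optimal order: ((W₁ W₂) ((W₃ W₄) W₅)) with cost 13636.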